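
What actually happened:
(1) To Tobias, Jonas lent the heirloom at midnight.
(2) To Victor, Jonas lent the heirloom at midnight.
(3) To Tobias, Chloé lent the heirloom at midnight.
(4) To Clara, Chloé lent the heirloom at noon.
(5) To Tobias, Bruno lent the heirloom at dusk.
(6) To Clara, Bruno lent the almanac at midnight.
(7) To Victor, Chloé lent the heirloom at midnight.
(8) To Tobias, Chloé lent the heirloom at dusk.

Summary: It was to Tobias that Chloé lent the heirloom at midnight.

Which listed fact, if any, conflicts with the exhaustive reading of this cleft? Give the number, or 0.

Focus of the cleft: "Tobias" (the recipient). Presupposed background: Chloé as agent and the heirloom as thing and at midnight as setting.
Exhaustivity: Tobias is the only recipient satisfying that background.
But fact (7) also has Chloé as agent and the heirloom as thing and at midnight as setting, with recipient = Victor — so the exhaustive reading fails.

7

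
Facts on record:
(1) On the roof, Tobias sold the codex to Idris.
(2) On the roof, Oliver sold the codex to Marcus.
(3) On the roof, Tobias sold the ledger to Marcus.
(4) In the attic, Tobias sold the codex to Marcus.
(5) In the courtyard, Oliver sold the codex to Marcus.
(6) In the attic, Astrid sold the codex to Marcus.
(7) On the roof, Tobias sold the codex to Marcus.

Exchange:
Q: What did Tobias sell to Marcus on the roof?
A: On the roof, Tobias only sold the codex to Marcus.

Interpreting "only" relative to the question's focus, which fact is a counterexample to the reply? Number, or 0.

The question "What did ...?" targets the thing, so in the reply the focus falls on "the codex".
So "only" ranges over things; the rest (same agent, recipient, setting (Tobias / Marcus / on the roof)) is presupposed.
Fact (3) shares the background with a different thing (the ledger) — counterexample.
(Fact (4) would refute a reading with focus on the setting — but that is not what the question asks.)

3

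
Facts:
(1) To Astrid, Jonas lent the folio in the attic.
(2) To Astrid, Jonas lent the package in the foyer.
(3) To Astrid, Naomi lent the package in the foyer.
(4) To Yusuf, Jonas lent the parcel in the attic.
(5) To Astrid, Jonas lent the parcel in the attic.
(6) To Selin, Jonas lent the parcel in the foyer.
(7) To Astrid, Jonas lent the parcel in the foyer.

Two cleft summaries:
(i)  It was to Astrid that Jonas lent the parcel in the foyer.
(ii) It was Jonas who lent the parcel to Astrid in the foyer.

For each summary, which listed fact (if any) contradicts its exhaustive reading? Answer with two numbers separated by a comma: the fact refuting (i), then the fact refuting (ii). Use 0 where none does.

(i): focus "Astrid". Looking for Jonas as agent and the parcel as thing and in the foyer as setting with some other recipient — fact (6) has Selin there. Refuted.
(ii): focus "Jonas". No fact shares the parcel as thing and Astrid as recipient and in the foyer as setting with a different agent. 0.

6, 0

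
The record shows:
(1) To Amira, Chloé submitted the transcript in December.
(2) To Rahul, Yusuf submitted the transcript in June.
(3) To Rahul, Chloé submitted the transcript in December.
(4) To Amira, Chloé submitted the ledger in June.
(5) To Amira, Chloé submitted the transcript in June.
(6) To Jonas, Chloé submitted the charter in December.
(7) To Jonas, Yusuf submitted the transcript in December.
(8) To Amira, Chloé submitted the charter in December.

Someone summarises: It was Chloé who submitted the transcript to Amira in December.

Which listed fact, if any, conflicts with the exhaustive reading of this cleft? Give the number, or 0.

The cleft puts "Chloé" in focus and presupposes the open proposition with thing = the transcript, recipient = Amira, setting = in December.
Exhaustivity: Chloé is the only agent satisfying that background.
Every other fact differs from the presupposition on some backgrounded slot, so none challenges the exhaustivity.

0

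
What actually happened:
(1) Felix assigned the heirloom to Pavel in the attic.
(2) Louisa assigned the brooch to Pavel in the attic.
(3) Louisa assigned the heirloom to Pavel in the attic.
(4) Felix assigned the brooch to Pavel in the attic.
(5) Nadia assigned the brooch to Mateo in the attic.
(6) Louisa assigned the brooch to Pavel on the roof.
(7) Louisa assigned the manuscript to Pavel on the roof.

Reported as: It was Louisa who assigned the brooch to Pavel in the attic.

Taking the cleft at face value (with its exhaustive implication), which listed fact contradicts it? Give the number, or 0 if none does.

Focus of the cleft: "Louisa" (the agent). Presupposed background: thing = the brooch, recipient = Pavel, setting = in the attic.
The exhaustive reading says no other agent fits that background.
Fact (4) shares the background but with agent = Felix; exhaustivity is violated.

4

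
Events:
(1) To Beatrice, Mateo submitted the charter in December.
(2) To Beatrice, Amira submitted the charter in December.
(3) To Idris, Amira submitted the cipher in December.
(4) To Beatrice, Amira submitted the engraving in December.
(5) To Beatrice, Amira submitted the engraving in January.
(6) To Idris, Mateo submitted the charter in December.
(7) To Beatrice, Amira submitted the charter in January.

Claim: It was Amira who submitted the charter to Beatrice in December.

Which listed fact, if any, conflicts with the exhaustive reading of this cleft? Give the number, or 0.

Focus of the cleft: "Amira" (the agent). Presupposed background: the charter as thing and Beatrice as recipient and in December as setting.
The exhaustive reading says no other agent fits that background.
But fact (1) also has the charter as thing and Beatrice as recipient and in December as setting, with agent = Mateo — so the exhaustive reading fails.

1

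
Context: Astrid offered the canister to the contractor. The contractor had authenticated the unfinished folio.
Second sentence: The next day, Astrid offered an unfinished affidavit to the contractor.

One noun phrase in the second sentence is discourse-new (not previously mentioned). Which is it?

"Astrid" and "the contractor" in the second sentence are given — already mentioned in the context.
"an unfinished affidavit" has no antecedent in the context; it is discourse-new (the indefinite article also signals a new referent).

an unfinished affidavit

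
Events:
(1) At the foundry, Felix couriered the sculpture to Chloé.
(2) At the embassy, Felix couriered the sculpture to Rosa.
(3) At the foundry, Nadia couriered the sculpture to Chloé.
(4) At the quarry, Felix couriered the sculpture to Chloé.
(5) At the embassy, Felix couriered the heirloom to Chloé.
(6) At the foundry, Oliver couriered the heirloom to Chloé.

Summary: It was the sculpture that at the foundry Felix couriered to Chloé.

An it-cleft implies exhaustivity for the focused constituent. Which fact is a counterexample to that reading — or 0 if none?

0

The cleft puts "the sculpture" in focus and presupposes the open proposition with Felix as agent and Chloé as recipient and at the foundry as setting.
The exhaustive reading says no other thing fits that background.
Every other fact differs from the presupposition on some backgrounded slot, so none challenges the exhaustivity.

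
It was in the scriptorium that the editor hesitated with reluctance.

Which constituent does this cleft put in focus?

in the scriptorium

In an it-cleft "It was X that/who ...", the clefted constituent X is the focus; the that/who-clause expresses the presupposed open proposition.
Here the focus is "in the scriptorium". The backgrounded (presupposed) material includes "the editor" and "with reluctance".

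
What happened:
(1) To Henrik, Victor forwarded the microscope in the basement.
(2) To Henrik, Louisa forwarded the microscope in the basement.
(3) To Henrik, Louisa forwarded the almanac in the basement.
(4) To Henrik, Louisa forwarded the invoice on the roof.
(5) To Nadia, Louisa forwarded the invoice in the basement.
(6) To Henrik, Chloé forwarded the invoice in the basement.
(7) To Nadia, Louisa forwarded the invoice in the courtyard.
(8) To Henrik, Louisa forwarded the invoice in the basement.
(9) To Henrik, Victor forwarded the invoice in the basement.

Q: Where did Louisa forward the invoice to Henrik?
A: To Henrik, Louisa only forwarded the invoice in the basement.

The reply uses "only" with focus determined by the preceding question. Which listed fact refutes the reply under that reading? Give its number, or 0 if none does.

4

The question "Where did ...?" targets the setting, so in the reply the focus falls on "in the basement".
So "only" ranges over settings; the rest (same agent, thing, recipient (Louisa / the invoice / Henrik)) is presupposed.
Fact (4) shares the background with a different setting (on the roof) — counterexample.
(Fact (2) would refute a reading with focus on the thing — but that is not what the question asks.)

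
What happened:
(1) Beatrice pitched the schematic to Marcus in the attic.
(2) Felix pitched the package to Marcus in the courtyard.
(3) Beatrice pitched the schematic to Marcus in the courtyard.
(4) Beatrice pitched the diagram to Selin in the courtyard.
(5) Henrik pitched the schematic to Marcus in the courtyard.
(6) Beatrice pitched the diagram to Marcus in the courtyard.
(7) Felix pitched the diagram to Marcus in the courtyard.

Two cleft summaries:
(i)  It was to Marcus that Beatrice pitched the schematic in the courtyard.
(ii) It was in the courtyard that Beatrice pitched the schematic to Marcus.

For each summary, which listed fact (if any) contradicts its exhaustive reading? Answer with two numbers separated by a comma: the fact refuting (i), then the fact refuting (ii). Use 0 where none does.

0, 1

(i): focus "Marcus". No fact shares same agent, thing, setting (Beatrice / the schematic / in the courtyard) with a different recipient. 0.
(ii): focus "in the courtyard". Looking for same agent, thing, recipient (Beatrice / the schematic / Marcus) with some other setting — fact (1) has in the attic there. Refuted.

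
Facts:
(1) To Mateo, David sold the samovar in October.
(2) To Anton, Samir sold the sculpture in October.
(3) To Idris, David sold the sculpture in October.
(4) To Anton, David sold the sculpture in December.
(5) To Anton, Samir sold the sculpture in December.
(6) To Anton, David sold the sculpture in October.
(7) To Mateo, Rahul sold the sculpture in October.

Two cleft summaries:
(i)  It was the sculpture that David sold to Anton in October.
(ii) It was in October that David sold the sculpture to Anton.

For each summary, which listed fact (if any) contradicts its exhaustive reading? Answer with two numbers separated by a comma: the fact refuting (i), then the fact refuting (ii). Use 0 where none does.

Summary (i) focuses "the sculpture" (the thing); background agent = David, recipient = Anton, setting = in October. No fact matches that background with a different thing, so 0.
Summary (ii) focuses "in October" (the setting); background agent = David, thing = the sculpture, recipient = Anton. Fact (4) matches that background with setting = in December — refutes (ii).

0, 4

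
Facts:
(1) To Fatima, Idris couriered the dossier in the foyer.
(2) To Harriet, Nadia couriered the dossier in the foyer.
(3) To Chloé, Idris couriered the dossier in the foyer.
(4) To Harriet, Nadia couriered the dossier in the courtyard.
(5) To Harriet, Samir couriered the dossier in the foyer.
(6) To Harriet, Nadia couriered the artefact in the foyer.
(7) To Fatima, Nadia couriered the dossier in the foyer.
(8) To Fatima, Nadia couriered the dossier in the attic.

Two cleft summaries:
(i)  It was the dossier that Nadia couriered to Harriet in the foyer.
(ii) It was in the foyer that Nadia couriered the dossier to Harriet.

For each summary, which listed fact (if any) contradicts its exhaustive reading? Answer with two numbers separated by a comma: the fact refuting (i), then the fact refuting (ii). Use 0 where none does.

(i): focus "the dossier". Looking for agent = Nadia, recipient = Harriet, setting = in the foyer with some other thing — fact (6) has the artefact there. Refuted.
(ii): focus "in the foyer". Looking for agent = Nadia, thing = the dossier, recipient = Harriet with some other setting — fact (4) has in the courtyard there. Refuted.

6, 4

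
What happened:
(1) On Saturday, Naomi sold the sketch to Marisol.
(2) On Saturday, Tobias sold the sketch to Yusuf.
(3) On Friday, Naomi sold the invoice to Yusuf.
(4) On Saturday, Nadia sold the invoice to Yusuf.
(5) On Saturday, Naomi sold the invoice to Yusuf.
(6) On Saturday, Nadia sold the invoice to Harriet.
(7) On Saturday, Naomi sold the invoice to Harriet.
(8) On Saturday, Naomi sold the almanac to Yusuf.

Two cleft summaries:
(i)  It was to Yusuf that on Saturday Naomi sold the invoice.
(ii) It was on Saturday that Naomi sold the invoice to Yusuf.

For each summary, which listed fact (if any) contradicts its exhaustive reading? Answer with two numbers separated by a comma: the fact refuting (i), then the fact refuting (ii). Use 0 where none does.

Summary (i) focuses "Yusuf" (the recipient); background Naomi as agent and the invoice as thing and on Saturday as setting. Fact (7) matches that background with recipient = Harriet — refutes (i).
Summary (ii) focuses "on Saturday" (the setting); background Naomi as agent and the invoice as thing and Yusuf as recipient. Fact (3) matches that background with setting = on Friday — refutes (ii).

7, 3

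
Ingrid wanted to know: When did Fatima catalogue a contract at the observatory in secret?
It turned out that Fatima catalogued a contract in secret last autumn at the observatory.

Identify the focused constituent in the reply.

The wh-word "when" asks about the time.
In the answer, "Fatima", "a contract", "in secret" and "at the observatory" are given — repeated from the question.
The constituent filling the time gap is "last autumn"; that is the focus and would carry nuclear stress.

last autumn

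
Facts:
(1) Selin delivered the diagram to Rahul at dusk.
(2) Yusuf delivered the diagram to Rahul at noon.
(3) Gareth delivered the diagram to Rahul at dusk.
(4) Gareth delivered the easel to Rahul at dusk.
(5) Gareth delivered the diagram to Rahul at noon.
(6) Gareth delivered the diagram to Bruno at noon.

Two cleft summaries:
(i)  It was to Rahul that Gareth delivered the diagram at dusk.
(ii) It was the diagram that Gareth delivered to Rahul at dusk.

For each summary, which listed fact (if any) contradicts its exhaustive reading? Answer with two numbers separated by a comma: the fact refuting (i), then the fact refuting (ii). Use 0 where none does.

0, 4

(i): focus "Rahul". No fact shares same agent, thing, setting (Gareth / the diagram / at dusk) with a different recipient. 0.
(ii): focus "the diagram". Looking for same agent, recipient, setting (Gareth / Rahul / at dusk) with some other thing — fact (4) has the easel there. Refuted.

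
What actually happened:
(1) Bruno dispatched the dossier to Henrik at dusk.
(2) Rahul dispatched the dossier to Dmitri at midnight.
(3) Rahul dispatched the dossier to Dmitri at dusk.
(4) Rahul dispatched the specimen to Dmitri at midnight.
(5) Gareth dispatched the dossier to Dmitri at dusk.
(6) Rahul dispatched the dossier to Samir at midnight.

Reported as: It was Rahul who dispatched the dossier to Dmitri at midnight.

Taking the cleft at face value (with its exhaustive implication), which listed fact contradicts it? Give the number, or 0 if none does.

Focus of the cleft: "Rahul" (the agent). Presupposed background: same thing, recipient, setting (the dossier / Dmitri / at midnight).
Exhaustivity: Rahul is the only agent satisfying that background.
No listed fact matches the background with a different agent. Exhaustivity holds.

0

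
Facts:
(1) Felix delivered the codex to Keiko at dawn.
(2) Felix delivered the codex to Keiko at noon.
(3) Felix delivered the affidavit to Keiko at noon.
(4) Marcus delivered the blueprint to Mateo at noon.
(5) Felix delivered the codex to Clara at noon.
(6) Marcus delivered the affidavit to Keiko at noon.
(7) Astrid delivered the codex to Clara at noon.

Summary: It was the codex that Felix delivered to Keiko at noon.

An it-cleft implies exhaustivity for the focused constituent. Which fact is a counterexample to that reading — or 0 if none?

3

The cleft puts "the codex" in focus and presupposes the open proposition with Felix as agent and Keiko as recipient and at noon as setting.
Exhaustivity: the codex is the only thing satisfying that background.
Fact (3) shares the background but with thing = the affidavit; exhaustivity is violated.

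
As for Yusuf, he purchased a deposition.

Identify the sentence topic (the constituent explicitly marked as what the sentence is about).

The construction explicitly marks "Yusuf" as what the sentence is about — the topic.
The remainder of the clause is the comment (what is said about the topic).

Yusuf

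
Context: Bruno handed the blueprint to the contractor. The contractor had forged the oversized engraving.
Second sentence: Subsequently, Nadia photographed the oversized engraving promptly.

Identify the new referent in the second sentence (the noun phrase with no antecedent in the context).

"the oversized engraving" in the second sentence is given — already mentioned in the context.
"Nadia" has no antecedent in the context; it is discourse-new.

Nadia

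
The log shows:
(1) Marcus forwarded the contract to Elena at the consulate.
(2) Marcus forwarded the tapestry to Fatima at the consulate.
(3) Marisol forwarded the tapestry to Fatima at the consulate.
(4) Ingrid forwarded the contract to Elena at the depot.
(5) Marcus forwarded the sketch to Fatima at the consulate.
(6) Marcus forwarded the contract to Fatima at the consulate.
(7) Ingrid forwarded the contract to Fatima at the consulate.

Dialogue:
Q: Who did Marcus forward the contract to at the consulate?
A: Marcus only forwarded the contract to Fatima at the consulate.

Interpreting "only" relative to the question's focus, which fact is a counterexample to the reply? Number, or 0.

1

Answering "Who did ... to ...?" puts focus on the recipient — here, "Fatima".
"Only" then excludes alternative recipients while the background — agent = Marcus, thing = the contract, setting = at the consulate — is held fixed.
Fact (1) shares the background with a different recipient (Elena) — counterexample.
(Fact (2) would refute a reading with focus on the thing — but that is not what the question asks.)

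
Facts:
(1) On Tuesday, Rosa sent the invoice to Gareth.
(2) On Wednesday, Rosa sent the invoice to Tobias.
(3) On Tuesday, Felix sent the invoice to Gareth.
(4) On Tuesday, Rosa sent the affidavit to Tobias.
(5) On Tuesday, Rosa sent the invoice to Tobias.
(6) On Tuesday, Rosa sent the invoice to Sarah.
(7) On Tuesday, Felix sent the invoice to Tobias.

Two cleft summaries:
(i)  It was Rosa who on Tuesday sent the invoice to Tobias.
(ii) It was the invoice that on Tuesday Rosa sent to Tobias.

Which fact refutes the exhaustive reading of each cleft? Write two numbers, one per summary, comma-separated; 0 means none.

7, 4

(i): focus "Rosa". Looking for thing = the invoice, recipient = Tobias, setting = on Tuesday with some other agent — fact (7) has Felix there. Refuted.
(ii): focus "the invoice". Looking for agent = Rosa, recipient = Tobias, setting = on Tuesday with some other thing — fact (4) has the affidavit there. Refuted.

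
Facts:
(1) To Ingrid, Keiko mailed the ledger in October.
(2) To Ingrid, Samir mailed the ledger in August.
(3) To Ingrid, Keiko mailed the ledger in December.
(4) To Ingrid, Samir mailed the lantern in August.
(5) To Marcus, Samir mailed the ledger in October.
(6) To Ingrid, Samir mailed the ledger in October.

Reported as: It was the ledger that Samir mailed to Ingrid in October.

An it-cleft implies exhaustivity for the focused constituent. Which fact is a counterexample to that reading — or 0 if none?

0

The cleft puts "the ledger" in focus and presupposes the open proposition with agent = Samir, recipient = Ingrid, setting = in October.
Exhaustivity: the ledger is the only thing satisfying that background.
Every other fact differs from the presupposition on some backgrounded slot, so none challenges the exhaustivity.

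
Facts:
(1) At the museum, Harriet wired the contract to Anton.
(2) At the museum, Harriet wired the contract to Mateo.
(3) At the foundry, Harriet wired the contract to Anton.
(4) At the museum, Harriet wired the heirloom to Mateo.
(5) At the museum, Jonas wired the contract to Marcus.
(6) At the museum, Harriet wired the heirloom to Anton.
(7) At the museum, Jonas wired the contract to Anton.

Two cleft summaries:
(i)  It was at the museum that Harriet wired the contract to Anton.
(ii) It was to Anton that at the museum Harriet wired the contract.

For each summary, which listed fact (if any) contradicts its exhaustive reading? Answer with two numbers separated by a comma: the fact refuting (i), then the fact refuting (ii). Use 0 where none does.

3, 2

(i): focus "at the museum". Looking for agent = Harriet, thing = the contract, recipient = Anton with some other setting — fact (3) has at the foundry there. Refuted.
(ii): focus "Anton". Looking for agent = Harriet, thing = the contract, setting = at the museum with some other recipient — fact (2) has Mateo there. Refuted.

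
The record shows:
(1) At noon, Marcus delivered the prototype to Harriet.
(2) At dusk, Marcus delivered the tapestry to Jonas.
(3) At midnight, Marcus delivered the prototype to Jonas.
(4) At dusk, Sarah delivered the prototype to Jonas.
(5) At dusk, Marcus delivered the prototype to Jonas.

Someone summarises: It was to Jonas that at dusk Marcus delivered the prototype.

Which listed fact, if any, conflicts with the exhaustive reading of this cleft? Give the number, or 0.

0

The cleft puts "Jonas" in focus and presupposes the open proposition with agent = Marcus, thing = the prototype, setting = at dusk.
The exhaustive reading says no other recipient fits that background.
Every other fact differs from the presupposition on some backgrounded slot, so none challenges the exhaustivity.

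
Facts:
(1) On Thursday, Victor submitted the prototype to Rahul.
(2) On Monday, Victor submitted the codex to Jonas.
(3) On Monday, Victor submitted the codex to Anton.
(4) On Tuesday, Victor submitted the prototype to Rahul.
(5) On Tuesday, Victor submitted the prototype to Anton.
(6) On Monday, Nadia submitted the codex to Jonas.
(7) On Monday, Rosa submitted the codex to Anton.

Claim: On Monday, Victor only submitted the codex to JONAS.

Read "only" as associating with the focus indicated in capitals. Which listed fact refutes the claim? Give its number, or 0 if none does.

3

Focus (in capitals) is "Jonas" — the recipient. "Only" excludes alternative recipients while holding fixed Victor as agent and the codex as thing and on Monday as setting.
Fact (3) matches on Victor as agent and the codex as thing and on Monday as setting, but has recipient = Anton instead. That refutes the claim.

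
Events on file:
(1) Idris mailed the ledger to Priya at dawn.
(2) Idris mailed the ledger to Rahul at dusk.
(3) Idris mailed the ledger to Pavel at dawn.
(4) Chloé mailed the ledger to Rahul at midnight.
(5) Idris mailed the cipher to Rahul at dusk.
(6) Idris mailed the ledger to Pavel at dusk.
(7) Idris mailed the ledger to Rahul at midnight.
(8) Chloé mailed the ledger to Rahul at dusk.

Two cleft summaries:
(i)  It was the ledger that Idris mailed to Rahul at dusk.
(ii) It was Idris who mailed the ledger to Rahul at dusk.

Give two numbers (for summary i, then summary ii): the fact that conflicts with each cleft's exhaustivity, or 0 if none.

Summary (i) focuses "the ledger" (the thing); background agent = Idris, recipient = Rahul, setting = at dusk. Fact (5) matches that background with thing = the cipher — refutes (i).
Summary (ii) focuses "Idris" (the agent); background thing = the ledger, recipient = Rahul, setting = at dusk. Fact (8) matches that background with agent = Chloé — refutes (ii).

5, 8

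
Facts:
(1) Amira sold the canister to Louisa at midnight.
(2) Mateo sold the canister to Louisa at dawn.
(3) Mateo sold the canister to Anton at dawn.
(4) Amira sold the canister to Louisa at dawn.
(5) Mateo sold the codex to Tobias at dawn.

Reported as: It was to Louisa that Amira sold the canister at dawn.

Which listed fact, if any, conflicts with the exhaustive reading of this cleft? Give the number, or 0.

0

The cleft puts "Louisa" in focus and presupposes the open proposition with agent = Amira, thing = the canister, setting = at dawn.
Exhaustivity: Louisa is the only recipient satisfying that background.
No listed fact matches the background with a different recipient. Exhaustivity holds.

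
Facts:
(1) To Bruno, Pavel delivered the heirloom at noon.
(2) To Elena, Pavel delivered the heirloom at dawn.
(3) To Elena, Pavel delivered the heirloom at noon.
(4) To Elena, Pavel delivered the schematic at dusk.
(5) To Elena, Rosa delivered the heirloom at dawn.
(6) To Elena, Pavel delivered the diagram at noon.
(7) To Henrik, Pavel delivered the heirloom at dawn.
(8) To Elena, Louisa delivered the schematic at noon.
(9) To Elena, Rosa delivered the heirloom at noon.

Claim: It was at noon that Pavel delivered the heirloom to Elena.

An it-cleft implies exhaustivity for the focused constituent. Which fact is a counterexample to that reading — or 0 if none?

The cleft puts "at noon" in focus and presupposes the open proposition with same agent, thing, recipient (Pavel / the heirloom / Elena).
The exhaustive reading says no other setting fits that background.
But fact (2) also has same agent, thing, recipient (Pavel / the heirloom / Elena), with setting = at dawn — so the exhaustive reading fails.

2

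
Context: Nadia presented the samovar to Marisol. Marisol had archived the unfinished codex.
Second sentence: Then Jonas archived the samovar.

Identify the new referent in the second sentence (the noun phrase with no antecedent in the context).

"the samovar" in the second sentence is given — already mentioned in the context.
"Jonas" has no antecedent in the context; it is discourse-new.

Jonas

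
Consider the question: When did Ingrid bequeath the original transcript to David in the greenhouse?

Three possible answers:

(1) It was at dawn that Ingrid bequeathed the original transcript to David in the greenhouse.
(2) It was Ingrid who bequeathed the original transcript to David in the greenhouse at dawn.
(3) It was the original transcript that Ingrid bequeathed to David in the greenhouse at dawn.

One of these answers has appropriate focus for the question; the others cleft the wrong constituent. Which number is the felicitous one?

1

The question word "when" targets the time.
Option (1) clefts "at dawn" — that matches what the question asks about.
Option (2) clefts "Ingrid" — the subject (agent), not what was asked.
Option (3) clefts "the original transcript" — the direct object, not what was asked.
So the congruent reply is (1).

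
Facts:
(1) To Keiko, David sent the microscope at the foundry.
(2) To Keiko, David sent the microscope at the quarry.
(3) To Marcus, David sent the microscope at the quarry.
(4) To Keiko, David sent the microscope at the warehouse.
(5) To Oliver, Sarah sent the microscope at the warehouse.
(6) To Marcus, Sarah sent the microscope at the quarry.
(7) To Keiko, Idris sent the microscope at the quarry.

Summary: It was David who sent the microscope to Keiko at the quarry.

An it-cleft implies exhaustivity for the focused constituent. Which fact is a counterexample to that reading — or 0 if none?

7

The cleft puts "David" in focus and presupposes the open proposition with same thing, recipient, setting (the microscope / Keiko / at the quarry).
Exhaustivity: David is the only agent satisfying that background.
Fact (7) shares the background but with agent = Idris; exhaustivity is violated.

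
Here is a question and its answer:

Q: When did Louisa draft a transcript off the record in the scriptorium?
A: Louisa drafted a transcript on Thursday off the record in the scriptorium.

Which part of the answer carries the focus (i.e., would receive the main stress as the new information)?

on Thursday

The wh-word "when" asks about the time.
In the answer, "Louisa", "a transcript", "in the scriptorium" and "off the record" are given — repeated from the question.
The constituent filling the time gap is "on Thursday"; that is the focus and would carry nuclear stress.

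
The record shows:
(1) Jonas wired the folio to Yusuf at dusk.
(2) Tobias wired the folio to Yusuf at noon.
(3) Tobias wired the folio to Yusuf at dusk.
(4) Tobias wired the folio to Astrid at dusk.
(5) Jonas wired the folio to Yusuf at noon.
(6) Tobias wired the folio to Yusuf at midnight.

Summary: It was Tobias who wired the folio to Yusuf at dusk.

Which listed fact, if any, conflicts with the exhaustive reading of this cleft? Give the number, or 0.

Focus of the cleft: "Tobias" (the agent). Presupposed background: same thing, recipient, setting (the folio / Yusuf / at dusk).
Exhaustivity: Tobias is the only agent satisfying that background.
Fact (1) shares the background but with agent = Jonas; exhaustivity is violated.

1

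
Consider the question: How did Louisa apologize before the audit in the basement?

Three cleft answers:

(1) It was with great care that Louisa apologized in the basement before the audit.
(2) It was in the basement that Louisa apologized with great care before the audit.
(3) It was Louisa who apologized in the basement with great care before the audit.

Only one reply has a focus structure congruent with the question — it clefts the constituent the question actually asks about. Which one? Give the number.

1

The question word "how" targets the manner.
Option (1) clefts "with great care" — that matches what the question asks about.
Option (2) clefts "in the basement" — the location, not what was asked.
Option (3) clefts "Louisa" — the subject (agent), not what was asked.
So the congruent reply is (1).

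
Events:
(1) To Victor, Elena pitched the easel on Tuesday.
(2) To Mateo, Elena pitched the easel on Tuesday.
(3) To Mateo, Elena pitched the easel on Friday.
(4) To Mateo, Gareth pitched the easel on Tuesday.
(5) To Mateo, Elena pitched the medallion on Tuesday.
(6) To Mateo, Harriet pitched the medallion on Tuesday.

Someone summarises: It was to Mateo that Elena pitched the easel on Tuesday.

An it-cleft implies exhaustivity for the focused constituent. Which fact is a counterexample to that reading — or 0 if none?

1

Focus of the cleft: "Mateo" (the recipient). Presupposed background: Elena as agent and the easel as thing and on Tuesday as setting.
Exhaustivity: Mateo is the only recipient satisfying that background.
But fact (1) also has Elena as agent and the easel as thing and on Tuesday as setting, with recipient = Victor — so the exhaustive reading fails.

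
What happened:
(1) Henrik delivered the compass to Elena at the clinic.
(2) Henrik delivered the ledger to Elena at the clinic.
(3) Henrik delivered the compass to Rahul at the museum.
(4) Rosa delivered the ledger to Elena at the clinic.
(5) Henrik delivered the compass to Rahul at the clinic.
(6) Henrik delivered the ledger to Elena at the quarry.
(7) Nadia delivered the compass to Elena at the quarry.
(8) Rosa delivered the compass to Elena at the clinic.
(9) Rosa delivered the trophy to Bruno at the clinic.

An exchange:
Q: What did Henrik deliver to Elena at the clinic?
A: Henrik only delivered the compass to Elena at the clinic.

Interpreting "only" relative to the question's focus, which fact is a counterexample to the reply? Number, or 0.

The question "What did ...?" targets the thing, so in the reply the focus falls on "the compass".
So "only" ranges over things; the rest (same agent, recipient, setting (Henrik / Elena / at the clinic)) is presupposed.
Fact (2) shares the background with a different thing (the ledger) — counterexample.
(Fact (5) would refute a reading with focus on the recipient — but that is not what the question asks.)

2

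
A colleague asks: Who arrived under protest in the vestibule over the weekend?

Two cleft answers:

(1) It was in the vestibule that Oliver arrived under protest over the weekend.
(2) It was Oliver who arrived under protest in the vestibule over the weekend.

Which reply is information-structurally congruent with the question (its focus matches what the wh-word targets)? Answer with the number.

The question word "who" targets the subject (agent).
Option (1) clefts "in the vestibule" — the location, not what was asked.
Option (2) clefts "Oliver" — that matches what the question asks about.
So the congruent reply is (2).

2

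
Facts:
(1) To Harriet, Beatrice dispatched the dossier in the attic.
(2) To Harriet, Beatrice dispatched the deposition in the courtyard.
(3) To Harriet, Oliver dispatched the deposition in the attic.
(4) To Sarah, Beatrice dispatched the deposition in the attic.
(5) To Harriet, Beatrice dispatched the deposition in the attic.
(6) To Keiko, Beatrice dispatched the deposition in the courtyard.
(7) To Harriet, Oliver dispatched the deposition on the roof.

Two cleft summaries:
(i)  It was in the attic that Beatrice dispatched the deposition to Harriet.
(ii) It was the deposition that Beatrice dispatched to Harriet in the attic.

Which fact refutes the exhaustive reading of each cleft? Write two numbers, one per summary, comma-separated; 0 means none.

(i): focus "in the attic". Looking for agent = Beatrice, thing = the deposition, recipient = Harriet with some other setting — fact (2) has in the courtyard there. Refuted.
(ii): focus "the deposition". Looking for agent = Beatrice, recipient = Harriet, setting = in the attic with some other thing — fact (1) has the dossier there. Refuted.

2, 1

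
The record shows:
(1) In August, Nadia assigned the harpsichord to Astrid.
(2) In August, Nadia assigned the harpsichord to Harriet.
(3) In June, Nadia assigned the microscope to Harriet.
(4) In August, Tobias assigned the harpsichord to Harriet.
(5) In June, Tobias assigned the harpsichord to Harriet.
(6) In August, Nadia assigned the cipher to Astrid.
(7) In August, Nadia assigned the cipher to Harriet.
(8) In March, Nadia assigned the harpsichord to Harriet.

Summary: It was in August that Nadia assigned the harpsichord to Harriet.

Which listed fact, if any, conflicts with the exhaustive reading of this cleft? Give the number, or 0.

Focus of the cleft: "in August" (the setting). Presupposed background: same agent, thing, recipient (Nadia / the harpsichord / Harriet).
Exhaustivity: in August is the only setting satisfying that background.
But fact (8) also has same agent, thing, recipient (Nadia / the harpsichord / Harriet), with setting = in March — so the exhaustive reading fails.

8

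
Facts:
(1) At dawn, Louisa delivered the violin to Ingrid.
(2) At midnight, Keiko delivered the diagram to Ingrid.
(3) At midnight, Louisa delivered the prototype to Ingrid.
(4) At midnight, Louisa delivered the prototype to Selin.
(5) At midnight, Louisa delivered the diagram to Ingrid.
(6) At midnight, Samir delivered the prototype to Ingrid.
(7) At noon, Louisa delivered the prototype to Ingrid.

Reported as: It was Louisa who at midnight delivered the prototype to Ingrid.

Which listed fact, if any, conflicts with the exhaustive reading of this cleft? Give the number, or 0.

6

The cleft puts "Louisa" in focus and presupposes the open proposition with thing = the prototype, recipient = Ingrid, setting = at midnight.
Exhaustivity: Louisa is the only agent satisfying that background.
But fact (6) also has thing = the prototype, recipient = Ingrid, setting = at midnight, with agent = Samir — so the exhaustive reading fails.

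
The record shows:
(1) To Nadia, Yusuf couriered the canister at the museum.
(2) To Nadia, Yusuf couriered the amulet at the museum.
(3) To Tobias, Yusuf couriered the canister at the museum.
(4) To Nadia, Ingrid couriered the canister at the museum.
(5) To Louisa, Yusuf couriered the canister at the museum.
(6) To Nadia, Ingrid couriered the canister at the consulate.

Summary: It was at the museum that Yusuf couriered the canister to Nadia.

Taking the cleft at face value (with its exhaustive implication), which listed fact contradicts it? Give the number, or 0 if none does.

0

Focus of the cleft: "at the museum" (the setting). Presupposed background: agent = Yusuf, thing = the canister, recipient = Nadia.
The exhaustive reading says no other setting fits that background.
No listed fact matches the background with a different setting. Exhaustivity holds.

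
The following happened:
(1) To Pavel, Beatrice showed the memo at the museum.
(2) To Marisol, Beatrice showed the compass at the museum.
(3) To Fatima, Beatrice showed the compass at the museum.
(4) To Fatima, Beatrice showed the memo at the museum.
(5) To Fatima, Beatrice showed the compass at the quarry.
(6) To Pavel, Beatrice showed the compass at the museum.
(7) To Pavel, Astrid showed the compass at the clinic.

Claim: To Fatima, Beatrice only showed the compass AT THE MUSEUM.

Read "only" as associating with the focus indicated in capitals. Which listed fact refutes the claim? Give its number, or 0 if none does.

The capitals mark "at the museum" as focus. So "only" rules out other settings, with the rest (agent = Beatrice, thing = the compass, recipient = Fatima) as background.
Fact (5) matches on agent = Beatrice, thing = the compass, recipient = Fatima, but has setting = at the quarry instead. That refutes the claim.

5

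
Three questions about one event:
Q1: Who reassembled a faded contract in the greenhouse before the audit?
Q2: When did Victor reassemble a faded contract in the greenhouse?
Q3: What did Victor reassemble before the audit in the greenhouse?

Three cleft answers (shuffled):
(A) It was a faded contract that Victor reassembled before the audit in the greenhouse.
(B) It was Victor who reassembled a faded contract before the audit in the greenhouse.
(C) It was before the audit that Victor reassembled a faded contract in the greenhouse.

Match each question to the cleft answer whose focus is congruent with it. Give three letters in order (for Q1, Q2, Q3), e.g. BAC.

BCA

Q1 asks about the subject (agent); cleft (B) focuses "Victor", which is the subject (agent) — so Q1 → B.
Q2 asks about the time; cleft (C) focuses "before the audit", which is the time — so Q2 → C.
Q3 asks about the direct object; cleft (A) focuses "a faded contract", which is the direct object — so Q3 → A.
Mapping: Q1→B, Q2→C, Q3→A.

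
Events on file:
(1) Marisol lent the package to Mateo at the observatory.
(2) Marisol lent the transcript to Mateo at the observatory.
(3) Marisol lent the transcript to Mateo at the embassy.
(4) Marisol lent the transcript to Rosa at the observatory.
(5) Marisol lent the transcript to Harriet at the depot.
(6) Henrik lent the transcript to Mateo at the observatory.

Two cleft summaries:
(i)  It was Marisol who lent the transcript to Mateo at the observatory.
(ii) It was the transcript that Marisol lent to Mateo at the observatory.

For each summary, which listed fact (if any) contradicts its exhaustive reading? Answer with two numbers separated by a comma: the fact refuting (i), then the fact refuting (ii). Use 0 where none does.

6, 1

(i): focus "Marisol". Looking for thing = the transcript, recipient = Mateo, setting = at the observatory with some other agent — fact (6) has Henrik there. Refuted.
(ii): focus "the transcript". Looking for agent = Marisol, recipient = Mateo, setting = at the observatory with some other thing — fact (1) has the package there. Refuted.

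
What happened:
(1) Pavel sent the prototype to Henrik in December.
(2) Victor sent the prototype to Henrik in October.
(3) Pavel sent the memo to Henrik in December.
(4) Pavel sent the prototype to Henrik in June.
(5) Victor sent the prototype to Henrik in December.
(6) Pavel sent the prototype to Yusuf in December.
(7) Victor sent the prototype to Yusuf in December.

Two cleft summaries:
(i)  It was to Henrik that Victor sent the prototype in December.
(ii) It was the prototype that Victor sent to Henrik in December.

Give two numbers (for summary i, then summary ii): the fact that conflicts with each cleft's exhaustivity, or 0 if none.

Summary (i) focuses "Henrik" (the recipient); background Victor as agent and the prototype as thing and in December as setting. Fact (7) matches that background with recipient = Yusuf — refutes (i).
Summary (ii) focuses "the prototype" (the thing); background Victor as agent and Henrik as recipient and in December as setting. No fact matches that background with a different thing, so 0.

7, 0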